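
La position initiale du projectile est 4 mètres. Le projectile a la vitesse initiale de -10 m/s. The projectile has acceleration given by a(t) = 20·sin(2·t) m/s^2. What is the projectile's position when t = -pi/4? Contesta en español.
Debemos encontrar la antiderivada de nuestra ecuación de la aceleración a(t) = 20·sin(2·t) 2 veces. Tomando ∫a(t)dt y aplicando v(0) = -10, encontramos v(t) = -10·cos(2·t). Tomando ∫v(t)dt y aplicando x(0) = 4, encontramos x(t) = 4 - 5·sin(2·t). Usando x(t) = 4 - 5·sin(2·t) y sustituyendo t = -pi/4, encontramos x = 9.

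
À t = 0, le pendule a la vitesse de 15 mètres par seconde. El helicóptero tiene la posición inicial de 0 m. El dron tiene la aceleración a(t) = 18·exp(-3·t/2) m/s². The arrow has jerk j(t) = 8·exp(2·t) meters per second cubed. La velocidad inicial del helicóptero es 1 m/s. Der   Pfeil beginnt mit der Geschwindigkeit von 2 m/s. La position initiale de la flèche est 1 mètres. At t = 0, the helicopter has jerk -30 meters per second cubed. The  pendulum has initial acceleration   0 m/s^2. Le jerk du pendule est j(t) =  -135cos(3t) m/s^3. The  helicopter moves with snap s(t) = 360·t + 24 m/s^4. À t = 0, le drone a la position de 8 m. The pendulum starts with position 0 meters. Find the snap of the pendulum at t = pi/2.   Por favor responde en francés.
En partant du jerk j(t) = -135·cos(3·t), nous prenons 1 dérivée. En dérivant le jerk, nous obtenons le snap: s(t) = 405·sin(3·t). En utilisant s(t) = 405·sin(3·t) et en substituant t = pi/2, nous trouvons s = -405.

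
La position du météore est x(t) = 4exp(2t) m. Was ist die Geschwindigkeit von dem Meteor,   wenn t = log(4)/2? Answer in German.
Ausgehend von der Position x(t) = 4·exp(2·t), nehmen wir 1 Ableitung. Mit d/dt von x(t) finden wir v(t) = 8·exp(2·t). Mit v(t) = 8·exp(2·t) und Einsetzen von t = log(4)/2, finden wir v = 32.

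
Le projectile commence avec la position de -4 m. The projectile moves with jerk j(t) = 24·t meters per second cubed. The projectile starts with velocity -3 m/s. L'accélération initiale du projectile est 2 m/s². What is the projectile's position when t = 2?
We must find the antiderivative of our jerk equation j(t) = 24·t 3 times. The antiderivative of jerk is acceleration. Using a(0) = 2, we get a(t) = 12·t^2 + 2. The antiderivative of acceleration, with v(0) = -3, gives velocity: v(t) = 4·t^3 + 2·t - 3. Finding the antiderivative of v(t) and using x(0) = -4: x(t) = t^4 + t^2 - 3·t - 4. We have position x(t) = t^4 + t^2 - 3·t - 4. Substituting t = 2: x(2) = 10.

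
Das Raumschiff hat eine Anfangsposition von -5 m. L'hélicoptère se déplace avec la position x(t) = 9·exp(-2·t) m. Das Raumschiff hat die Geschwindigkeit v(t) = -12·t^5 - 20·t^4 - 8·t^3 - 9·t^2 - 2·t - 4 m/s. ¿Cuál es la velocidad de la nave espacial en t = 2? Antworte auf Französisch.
Nous avons la vitesse v(t) = -12·t^5 - 20·t^4 - 8·t^3 - 9·t^2 - 2·t - 4. En substituant t = 2: v(2) = -812.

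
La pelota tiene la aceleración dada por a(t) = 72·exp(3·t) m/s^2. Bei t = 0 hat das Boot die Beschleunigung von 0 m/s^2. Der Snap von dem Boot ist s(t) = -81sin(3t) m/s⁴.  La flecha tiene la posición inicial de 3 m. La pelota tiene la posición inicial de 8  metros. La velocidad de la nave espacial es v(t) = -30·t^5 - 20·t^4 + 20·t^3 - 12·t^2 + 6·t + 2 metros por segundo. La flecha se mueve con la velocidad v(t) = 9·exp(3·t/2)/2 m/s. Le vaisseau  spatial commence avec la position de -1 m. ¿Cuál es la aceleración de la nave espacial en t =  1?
Debemos derivar nuestra ecuación de la velocidad v(t) = -30·t^5 - 20·t^4 + 20·t^3 - 12·t^2 + 6·t + 2 1 vez. Tomando d/dt de v(t), encontramos a(t) = -150·t^4 - 80·t^3 + 60·t^2 - 24·t + 6. Usando a(t) = -150·t^4 - 80·t^3 + 60·t^2 - 24·t + 6 y sustituyendo t = 1, encontramos a = -188.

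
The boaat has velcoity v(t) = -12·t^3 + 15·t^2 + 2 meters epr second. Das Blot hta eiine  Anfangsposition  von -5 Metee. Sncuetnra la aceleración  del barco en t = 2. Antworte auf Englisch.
Starting from velocity v(t) = -12·t^3 + 15·t^2 + 2, we take 1 derivative. Taking d/dt of v(t), we find a(t) = -36·t^2 + 30·t. We have acceleration a(t) = -36·t^2 + 30·t. Substituting t = 2: a(2) = -84.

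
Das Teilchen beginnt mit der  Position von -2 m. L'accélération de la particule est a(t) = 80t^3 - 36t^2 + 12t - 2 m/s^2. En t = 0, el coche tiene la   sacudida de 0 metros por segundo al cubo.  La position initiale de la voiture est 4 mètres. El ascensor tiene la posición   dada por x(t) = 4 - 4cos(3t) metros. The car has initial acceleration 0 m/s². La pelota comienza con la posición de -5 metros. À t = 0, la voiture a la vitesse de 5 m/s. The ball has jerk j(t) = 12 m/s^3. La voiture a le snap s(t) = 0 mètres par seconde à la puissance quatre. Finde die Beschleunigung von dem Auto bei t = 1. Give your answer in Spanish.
Debemos encontrar la antiderivada de nuestra ecuación del snap s(t) = 0 2 veces. La integral del snap es la sacudida. Usando j(0) = 0, obtenemos j(t) = 0. La antiderivada de la sacudida, con a(0) = 0, da la aceleración: a(t) = 0. Tenemos la aceleración a(t) = 0. Sustituyendo t = 1: a(1) = 0.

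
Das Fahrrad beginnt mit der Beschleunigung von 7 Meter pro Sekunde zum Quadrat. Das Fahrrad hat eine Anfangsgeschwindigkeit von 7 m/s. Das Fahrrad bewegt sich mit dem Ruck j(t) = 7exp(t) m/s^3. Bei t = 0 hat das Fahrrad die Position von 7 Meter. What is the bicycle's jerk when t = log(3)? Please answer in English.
We have jerk j(t) = 7·exp(t). Substituting t = log(3): j(log(3)) = 21.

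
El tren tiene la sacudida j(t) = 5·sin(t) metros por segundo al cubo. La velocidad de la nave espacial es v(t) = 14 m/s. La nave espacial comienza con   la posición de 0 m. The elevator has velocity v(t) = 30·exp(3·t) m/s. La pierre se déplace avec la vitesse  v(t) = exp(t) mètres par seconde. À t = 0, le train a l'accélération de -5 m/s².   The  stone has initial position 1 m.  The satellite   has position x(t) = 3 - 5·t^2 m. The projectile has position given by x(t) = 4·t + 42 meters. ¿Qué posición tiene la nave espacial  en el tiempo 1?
Para resolver esto, necesitamos tomar 1 antiderivada de nuestra ecuación de la velocidad v(t) = 14. La integral de la velocidad es la posición. Usando x(0) = 0, obtenemos x(t) = 14·t. Usando x(t) = 14·t y sustituyendo t = 1, encontramos x = 14.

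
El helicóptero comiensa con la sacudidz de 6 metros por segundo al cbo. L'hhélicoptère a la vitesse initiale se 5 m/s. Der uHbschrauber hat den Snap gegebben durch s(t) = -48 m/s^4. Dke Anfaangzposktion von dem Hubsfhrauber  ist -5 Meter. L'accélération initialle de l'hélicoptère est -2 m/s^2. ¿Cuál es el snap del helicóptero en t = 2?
Tenemos el snap s(t) = -48. Sustituyendo t = 2: s(2) = -48.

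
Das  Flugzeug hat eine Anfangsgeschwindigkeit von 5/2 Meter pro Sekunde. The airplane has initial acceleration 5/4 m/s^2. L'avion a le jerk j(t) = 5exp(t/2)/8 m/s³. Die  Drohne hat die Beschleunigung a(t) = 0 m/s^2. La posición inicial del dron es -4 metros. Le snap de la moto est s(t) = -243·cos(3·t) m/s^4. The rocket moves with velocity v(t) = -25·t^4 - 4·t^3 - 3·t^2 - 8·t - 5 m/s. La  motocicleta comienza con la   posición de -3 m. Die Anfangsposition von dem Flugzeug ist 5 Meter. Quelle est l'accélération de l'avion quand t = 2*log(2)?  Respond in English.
Starting from jerk j(t) = 5·exp(t/2)/8, we take 1 antiderivative. Integrating jerk and using the initial condition a(0) = 5/4, we get a(t) = 5·exp(t/2)/4. Using a(t) = 5·exp(t/2)/4 and substituting t = 2*log(2), we find a = 5/2.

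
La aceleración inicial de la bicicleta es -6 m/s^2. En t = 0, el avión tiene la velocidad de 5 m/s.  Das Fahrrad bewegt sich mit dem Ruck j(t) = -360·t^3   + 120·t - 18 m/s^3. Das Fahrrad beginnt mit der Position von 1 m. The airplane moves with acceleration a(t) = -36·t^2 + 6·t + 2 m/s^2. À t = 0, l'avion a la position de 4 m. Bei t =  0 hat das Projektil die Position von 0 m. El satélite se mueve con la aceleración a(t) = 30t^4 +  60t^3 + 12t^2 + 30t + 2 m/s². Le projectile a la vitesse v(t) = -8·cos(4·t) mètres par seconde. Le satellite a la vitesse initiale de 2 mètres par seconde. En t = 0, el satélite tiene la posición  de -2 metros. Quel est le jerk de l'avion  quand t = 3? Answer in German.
Wir müssen unsere Gleichung für die Beschleunigung a(t) = -36·t^2 + 6·t + 2 1-mal ableiten. Durch Ableiten von der Beschleunigung erhalten wir den Ruck: j(t) = 6 - 72·t. Wir haben den Ruck j(t) = 6 - 72·t. Durch Einsetzen von t = 3: j(3) = -210.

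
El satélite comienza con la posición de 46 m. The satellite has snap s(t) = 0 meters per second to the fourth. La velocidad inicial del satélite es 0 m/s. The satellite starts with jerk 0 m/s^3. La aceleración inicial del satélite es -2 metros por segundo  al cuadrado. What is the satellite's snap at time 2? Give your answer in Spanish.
Tenemos el snap s(t) = 0. Sustituyendo t = 2: s(2) = 0.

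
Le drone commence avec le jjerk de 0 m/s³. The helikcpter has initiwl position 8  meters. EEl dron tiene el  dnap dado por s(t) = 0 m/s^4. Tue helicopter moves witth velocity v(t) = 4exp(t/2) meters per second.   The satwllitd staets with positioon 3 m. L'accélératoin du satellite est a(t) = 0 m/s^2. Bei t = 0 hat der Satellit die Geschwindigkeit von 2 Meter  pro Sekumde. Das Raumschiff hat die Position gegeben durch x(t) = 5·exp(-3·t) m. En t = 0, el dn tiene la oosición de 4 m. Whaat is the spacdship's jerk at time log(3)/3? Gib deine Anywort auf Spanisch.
Para resolver esto, necesitamos tomar 3 derivadas de nuestra ecuación de la posición x(t) = 5·exp(-3·t). La derivada de la posición da la velocidad: v(t) = -15·exp(-3·t). Derivando la velocidad, obtenemos la aceleración: a(t) = 45·exp(-3·t). La derivada de la aceleración da la sacudida: j(t) = -135·exp(-3·t). Tenemos la sacudida j(t) = -135·exp(-3·t). Sustituyendo t = log(3)/3: j(log(3)/3) = -45.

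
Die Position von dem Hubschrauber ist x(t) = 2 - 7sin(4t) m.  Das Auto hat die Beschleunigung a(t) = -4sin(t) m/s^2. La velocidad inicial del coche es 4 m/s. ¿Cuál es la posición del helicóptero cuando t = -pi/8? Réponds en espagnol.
Usando x(t) = 2 - 7·sin(4·t) y sustituyendo t = -pi/8, encontramos x = 9.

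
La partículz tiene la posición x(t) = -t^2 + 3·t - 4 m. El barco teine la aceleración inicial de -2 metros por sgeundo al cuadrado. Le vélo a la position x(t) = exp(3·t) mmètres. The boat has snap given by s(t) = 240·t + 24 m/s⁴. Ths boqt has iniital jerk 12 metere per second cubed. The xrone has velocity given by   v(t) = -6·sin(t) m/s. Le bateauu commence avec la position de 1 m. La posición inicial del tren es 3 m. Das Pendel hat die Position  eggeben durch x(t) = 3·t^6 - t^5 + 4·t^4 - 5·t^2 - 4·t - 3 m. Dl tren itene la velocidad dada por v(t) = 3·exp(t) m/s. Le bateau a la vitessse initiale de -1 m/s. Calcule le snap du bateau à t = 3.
En utilisant s(t) = 240·t + 24 et en substituant t = 3, nous trouvons s = 744.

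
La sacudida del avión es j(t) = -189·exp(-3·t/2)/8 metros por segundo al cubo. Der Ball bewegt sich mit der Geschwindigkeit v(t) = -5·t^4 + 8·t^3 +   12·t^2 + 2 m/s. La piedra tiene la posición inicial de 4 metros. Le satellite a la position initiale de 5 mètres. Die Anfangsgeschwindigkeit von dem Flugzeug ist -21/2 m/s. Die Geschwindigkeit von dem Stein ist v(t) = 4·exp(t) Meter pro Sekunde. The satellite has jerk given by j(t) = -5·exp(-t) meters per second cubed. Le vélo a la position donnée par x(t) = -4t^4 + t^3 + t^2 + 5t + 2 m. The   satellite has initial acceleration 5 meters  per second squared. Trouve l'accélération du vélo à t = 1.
Nous devons dériver notre équation de la position x(t) = -4·t^4 + t^3 + t^2 + 5·t + 2 2 fois. En dérivant la position, nous obtenons la vitesse: v(t) = -16·t^3 + 3·t^2 + 2·t + 5. En prenant d/dt de v(t), nous trouvons a(t) = -48·t^2 + 6·t + 2. En utilisant a(t) = -48·t^2 + 6·t + 2 et en substituant t = 1, nous trouvons a = -40.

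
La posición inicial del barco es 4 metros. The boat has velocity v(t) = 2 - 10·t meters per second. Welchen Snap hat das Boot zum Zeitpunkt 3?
Ausgehend von der Geschwindigkeit v(t) = 2 - 10·t, nehmen wir 3 Ableitungen. Durch Ableiten von der Geschwindigkeit erhalten wir die Beschleunigung: a(t) = -10. Die Ableitung von der Beschleunigung ergibt den Ruck: j(t) = 0. Die Ableitung von dem Ruck ergibt den Snap: s(t) = 0. Wir haben den Snap s(t) = 0. Durch Einsetzen von t = 3: s(3) = 0.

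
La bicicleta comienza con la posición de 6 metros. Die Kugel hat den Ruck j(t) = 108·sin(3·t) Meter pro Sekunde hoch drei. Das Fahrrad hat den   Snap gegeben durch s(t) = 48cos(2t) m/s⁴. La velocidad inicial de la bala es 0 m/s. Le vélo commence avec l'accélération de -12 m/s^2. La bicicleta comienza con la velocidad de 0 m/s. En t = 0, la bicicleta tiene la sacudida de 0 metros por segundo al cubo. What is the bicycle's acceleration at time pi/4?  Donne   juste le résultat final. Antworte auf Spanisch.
La respuesta es 0.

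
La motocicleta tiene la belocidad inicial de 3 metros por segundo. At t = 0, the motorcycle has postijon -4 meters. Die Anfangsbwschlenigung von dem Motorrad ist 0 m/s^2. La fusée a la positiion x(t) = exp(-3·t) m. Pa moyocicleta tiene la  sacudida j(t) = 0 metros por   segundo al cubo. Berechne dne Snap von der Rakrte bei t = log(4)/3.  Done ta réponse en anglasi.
Starting from position x(t) = exp(-3·t), we take 4 derivatives. Differentiating position, we get velocity: v(t) = -3·exp(-3·t). Taking d/dt of v(t), we find a(t) = 9·exp(-3·t). Taking d/dt of a(t), we find j(t) = -27·exp(-3·t). The derivative of jerk gives snap: s(t) = 81·exp(-3·t). We have snap s(t) = 81·exp(-3·t). Substituting t = log(4)/3: s(log(4)/3) = 81/4.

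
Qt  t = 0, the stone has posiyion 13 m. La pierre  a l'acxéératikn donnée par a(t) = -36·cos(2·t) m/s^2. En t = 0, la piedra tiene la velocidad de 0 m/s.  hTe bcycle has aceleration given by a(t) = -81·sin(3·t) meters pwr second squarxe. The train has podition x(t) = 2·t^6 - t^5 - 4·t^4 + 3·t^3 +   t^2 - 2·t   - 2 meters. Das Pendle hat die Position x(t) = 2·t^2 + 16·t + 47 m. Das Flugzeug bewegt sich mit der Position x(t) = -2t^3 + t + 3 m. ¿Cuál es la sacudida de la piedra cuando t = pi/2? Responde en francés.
Nous devons dériver notre équation de l'accélération a(t) = -36·cos(2·t) 1 fois. En prenant d/dt de a(t), nous trouvons j(t) = 72·sin(2·t). Nous avons le jerk j(t) = 72·sin(2·t). En substituant t = pi/2: j(pi/2) = 0.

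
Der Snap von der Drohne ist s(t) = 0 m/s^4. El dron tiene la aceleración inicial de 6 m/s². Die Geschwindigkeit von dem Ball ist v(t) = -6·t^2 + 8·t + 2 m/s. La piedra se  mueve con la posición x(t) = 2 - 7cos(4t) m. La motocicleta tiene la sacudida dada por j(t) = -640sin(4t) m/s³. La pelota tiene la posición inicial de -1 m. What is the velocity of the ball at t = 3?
Using v(t) = -6·t^2 + 8·t + 2 and substituting t = 3, we find v = -28.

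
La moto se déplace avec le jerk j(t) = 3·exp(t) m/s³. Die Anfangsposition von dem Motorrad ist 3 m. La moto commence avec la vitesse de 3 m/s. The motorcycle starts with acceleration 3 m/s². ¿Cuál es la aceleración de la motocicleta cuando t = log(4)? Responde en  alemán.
Um dies zu lösen, müssen wir 1 Integral unserer Gleichung für den Ruck j(t) = 3·exp(t) finden. Mit ∫j(t)dt und Anwendung von a(0) = 3, finden wir a(t) = 3·exp(t). Mit a(t) = 3·exp(t) und Einsetzen von t = log(4), finden wir a = 12.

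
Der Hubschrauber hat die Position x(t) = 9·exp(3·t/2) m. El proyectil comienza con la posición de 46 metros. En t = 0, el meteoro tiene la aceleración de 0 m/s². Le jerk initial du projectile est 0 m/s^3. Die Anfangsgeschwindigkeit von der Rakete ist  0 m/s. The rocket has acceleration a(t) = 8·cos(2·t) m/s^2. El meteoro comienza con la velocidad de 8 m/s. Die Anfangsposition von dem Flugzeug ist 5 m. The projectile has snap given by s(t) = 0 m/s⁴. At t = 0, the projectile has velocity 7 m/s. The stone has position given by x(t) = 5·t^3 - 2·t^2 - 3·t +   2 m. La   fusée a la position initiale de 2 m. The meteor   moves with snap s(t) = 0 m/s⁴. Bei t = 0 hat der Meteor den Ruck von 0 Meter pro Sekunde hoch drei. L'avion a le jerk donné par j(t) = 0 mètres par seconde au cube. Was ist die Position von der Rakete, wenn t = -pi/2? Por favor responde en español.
Debemos encontrar la integral de nuestra ecuación de la aceleración a(t) = 8·cos(2·t) 2 veces. La integral de la aceleración es la velocidad. Usando v(0) = 0, obtenemos v(t) = 4·sin(2·t). La antiderivada de la velocidad es la posición. Usando x(0) = 2, obtenemos x(t) = 4 - 2·cos(2·t). Tenemos la posición x(t) = 4 - 2·cos(2·t). Sustituyendo t = -pi/2: x(-pi/2) = 6.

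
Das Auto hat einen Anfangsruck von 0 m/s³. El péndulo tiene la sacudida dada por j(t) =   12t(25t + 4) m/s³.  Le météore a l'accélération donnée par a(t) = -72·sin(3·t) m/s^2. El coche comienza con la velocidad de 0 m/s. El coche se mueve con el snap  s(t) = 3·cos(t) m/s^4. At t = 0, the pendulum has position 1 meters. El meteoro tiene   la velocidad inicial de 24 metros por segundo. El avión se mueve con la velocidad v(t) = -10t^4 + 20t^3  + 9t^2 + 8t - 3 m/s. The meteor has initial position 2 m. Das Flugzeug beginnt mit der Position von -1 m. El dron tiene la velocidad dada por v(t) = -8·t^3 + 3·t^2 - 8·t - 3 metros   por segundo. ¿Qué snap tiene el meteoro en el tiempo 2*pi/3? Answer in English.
Starting from acceleration a(t) = -72·sin(3·t), we take 2 derivatives. Taking d/dt of a(t), we find j(t) = -216·cos(3·t). Differentiating jerk, we get snap: s(t) = 648·sin(3·t). Using s(t) = 648·sin(3·t) and substituting t = 2*pi/3, we find s = 0.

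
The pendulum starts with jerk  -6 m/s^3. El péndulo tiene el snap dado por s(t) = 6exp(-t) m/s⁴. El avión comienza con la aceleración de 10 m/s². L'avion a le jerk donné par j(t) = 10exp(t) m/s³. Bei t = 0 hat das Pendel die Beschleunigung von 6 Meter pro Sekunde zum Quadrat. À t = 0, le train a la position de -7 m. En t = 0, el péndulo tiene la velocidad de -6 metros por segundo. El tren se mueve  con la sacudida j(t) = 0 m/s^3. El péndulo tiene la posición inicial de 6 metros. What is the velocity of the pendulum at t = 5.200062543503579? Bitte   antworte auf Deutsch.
Wir müssen das Integral unserer Gleichung für den Snap s(t) = 6·exp(-t) 3-mal finden. Mit ∫s(t)dt und Anwendung von j(0) = -6, finden wir j(t) = -6·exp(-t). Das Integral von dem Ruck ist die Beschleunigung. Mit a(0) = 6 erhalten wir a(t) = 6·exp(-t). Durch Integration von der Beschleunigung und Verwendung der Anfangsbedingung v(0) = -6, erhalten wir v(t) = -6·exp(-t). Mit v(t) = -6·exp(-t) und Einsetzen von t = 5.200062543503579, finden wir v = -0.0330973164377010.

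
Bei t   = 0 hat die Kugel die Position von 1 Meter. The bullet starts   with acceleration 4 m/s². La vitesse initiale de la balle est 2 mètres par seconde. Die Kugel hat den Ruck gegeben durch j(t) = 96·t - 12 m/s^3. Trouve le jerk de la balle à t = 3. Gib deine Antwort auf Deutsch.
Aus der Gleichung für den Ruck j(t) = 96·t - 12, setzen wir t = 3 ein und erhalten j = 276.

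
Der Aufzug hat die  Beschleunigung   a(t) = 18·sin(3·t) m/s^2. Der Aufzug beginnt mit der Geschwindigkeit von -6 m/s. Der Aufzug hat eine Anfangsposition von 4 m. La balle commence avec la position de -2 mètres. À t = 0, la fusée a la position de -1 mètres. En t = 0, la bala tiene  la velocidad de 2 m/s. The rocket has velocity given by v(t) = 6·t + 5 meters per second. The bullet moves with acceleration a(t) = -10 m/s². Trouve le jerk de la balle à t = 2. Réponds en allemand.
Um dies zu lösen, müssen wir 1 Ableitung unserer Gleichung für die Beschleunigung a(t) = -10 nehmen. Mit d/dt von a(t) finden wir j(t) = 0. Mit j(t) = 0 und Einsetzen von t = 2, finden wir j = 0.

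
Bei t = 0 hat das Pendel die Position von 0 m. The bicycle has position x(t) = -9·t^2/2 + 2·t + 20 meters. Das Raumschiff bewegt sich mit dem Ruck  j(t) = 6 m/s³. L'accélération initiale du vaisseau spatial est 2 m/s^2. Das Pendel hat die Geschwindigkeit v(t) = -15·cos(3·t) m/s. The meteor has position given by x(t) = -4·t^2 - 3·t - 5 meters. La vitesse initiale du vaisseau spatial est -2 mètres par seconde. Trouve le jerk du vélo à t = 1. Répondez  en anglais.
We must differentiate our position equation x(t) = -9·t^2/2 + 2·t + 20 3 times. Taking d/dt of x(t), we find v(t) = 2 - 9·t. The derivative of velocity gives acceleration: a(t) = -9. Taking d/dt of a(t), we find j(t) = 0. From the given jerk equation j(t) = 0, we substitute t = 1 to get j = 0.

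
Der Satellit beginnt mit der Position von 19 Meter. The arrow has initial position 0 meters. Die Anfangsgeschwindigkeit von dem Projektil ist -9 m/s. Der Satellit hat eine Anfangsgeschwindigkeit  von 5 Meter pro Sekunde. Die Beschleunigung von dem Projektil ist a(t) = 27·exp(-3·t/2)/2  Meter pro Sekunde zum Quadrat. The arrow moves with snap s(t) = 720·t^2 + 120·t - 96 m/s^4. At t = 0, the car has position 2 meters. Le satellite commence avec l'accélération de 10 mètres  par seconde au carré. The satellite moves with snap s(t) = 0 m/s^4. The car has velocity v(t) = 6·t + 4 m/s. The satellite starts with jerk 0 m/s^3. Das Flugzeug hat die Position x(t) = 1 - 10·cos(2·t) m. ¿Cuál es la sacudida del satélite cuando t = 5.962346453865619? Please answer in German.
Wir müssen das Integral unserer Gleichung für den Snap s(t) = 0 1-mal finden. Mit ∫s(t)dt und Anwendung von j(0) = 0, finden wir j(t) = 0. Wir haben den Ruck j(t) = 0. Durch Einsetzen von t = 5.962346453865619: j(5.962346453865619) = 0.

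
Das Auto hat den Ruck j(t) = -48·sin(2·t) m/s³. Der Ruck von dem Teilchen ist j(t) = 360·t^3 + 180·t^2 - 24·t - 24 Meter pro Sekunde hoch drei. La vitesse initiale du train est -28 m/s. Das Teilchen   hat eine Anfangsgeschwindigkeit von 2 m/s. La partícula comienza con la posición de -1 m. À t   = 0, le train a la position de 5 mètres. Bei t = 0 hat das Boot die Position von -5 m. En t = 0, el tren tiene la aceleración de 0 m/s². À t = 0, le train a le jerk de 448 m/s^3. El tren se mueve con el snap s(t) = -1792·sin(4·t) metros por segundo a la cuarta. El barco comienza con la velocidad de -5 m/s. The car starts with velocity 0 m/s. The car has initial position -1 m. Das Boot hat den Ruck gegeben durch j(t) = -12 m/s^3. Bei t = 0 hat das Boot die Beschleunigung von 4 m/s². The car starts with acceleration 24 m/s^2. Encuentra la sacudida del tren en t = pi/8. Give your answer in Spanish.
Para resolver esto, necesitamos tomar 1 antiderivada de nuestra ecuación del snap s(t) = -1792·sin(4·t). Tomando ∫s(t)dt y aplicando j(0) = 448, encontramos j(t) = 448·cos(4·t). De la ecuación de la sacudida j(t) = 448·cos(4·t), sustituimos t = pi/8 para obtener j = 0.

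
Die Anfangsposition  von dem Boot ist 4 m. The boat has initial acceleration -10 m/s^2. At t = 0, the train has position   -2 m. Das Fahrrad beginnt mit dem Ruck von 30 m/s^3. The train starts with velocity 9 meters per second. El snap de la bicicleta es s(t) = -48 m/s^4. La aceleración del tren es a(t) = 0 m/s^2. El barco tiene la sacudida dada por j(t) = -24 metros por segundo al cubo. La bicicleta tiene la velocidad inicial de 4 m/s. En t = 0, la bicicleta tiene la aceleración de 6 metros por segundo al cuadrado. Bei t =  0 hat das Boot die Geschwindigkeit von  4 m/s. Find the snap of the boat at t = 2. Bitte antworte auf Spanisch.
Partiendo de la sacudida j(t) = -24, tomamos 1 derivada. Tomando d/dt de j(t), encontramos s(t) = 0. Usando s(t) = 0 y sustituyendo t = 2, encontramos s = 0.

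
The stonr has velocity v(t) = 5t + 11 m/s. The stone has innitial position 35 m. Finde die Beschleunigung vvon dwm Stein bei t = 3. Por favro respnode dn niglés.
Starting from velocity v(t) = 5·t + 11, we take 1 derivative. The derivative of velocity gives acceleration: a(t) = 5. From the given acceleration equation a(t) = 5, we substitute t = 3 to get a = 5.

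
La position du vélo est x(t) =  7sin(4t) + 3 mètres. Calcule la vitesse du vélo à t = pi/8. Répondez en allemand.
Wir müssen unsere Gleichung für die Position x(t) = 7·sin(4·t) + 3 1-mal ableiten. Durch Ableiten von der Position erhalten wir die Geschwindigkeit: v(t) = 28·cos(4·t). Wir haben die Geschwindigkeit v(t) = 28·cos(4·t). Durch Einsetzen von t = pi/8: v(pi/8) = 0.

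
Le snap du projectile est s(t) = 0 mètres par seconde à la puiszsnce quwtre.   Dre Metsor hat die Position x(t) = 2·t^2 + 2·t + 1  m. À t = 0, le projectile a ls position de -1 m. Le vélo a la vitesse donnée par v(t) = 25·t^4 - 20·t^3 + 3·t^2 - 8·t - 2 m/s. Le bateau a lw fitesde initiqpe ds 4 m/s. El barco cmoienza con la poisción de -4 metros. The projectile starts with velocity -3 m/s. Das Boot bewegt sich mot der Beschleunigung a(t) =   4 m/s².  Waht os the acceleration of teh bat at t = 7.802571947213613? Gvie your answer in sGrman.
Aus der Gleichung für die Beschleunigung a(t) = 4, setzen wir t = 7.802571947213613 ein und erhalten a = 4.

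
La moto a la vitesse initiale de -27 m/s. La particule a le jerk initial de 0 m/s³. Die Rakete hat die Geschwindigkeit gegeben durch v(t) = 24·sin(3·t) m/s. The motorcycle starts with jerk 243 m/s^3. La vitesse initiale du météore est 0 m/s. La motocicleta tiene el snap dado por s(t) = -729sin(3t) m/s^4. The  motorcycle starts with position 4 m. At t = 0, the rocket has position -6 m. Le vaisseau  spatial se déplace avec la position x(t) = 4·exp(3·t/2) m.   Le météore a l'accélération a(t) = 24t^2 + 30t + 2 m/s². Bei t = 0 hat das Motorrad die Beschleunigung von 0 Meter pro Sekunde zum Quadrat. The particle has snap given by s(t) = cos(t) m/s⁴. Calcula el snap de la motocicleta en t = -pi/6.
Tenemos el snap s(t) = -729·sin(3·t). Sustituyendo t = -pi/6: s(-pi/6) = 729.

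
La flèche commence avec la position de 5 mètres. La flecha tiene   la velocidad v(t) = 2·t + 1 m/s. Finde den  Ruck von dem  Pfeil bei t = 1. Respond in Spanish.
Debemos derivar nuestra ecuación de la velocidad v(t) = 2·t + 1 2 veces. La derivada de la velocidad da la aceleración: a(t) = 2. Derivando la aceleración, obtenemos la sacudida: j(t) = 0. De la ecuación de la sacudida j(t) = 0, sustituimos t = 1 para obtener j = 0.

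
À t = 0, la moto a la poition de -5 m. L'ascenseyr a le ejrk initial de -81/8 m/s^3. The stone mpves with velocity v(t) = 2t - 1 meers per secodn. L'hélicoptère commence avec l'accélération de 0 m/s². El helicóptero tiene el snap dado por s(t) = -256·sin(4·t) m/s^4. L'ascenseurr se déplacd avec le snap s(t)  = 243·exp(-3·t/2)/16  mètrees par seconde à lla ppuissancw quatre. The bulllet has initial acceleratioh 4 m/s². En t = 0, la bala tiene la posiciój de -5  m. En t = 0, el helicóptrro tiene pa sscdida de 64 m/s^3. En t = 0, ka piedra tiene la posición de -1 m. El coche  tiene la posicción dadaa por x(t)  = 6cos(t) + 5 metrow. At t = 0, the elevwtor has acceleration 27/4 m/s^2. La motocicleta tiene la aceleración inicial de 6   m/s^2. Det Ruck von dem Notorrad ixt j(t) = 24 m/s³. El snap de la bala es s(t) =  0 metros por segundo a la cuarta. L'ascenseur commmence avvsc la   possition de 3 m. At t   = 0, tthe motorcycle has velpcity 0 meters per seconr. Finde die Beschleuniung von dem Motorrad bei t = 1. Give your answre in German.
Um dies zu lösen, müssen wir 1 Stammfunktion unserer Gleichung für den Ruck j(t) = 24 finden. Das Integral von dem Ruck ist die Beschleunigung. Mit a(0) = 6 erhalten wir a(t) = 24·t + 6. Aus der Gleichung für die Beschleunigung a(t) = 24·t + 6, setzen wir t = 1 ein und erhalten a = 30.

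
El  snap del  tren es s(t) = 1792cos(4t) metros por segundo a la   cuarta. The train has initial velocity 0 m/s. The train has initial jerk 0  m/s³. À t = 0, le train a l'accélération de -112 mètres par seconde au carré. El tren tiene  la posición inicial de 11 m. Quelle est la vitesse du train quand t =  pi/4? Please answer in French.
Pour résoudre ceci, nous devons prendre 3 primitives de notre équation du snap s(t) = 1792·cos(4·t). La primitive du snap, avec j(0) = 0, donne le jerk: j(t) = 448·sin(4·t). La primitive du jerk, avec a(0) = -112, donne l'accélération: a(t) = -112·cos(4·t). L'intégrale de l'accélération est la vitesse. En utilisant v(0) = 0, nous obtenons v(t) = -28·sin(4·t). De l'équation de la vitesse v(t) = -28·sin(4·t), nous substituons t = pi/4 pour obtenir v = 0.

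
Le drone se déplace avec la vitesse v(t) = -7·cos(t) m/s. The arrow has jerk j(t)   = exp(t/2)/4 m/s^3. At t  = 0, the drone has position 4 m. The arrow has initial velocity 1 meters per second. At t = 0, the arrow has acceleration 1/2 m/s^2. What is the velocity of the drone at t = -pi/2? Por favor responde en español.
Usando v(t) = -7·cos(t) y sustituyendo t = -pi/2, encontramos v = 0.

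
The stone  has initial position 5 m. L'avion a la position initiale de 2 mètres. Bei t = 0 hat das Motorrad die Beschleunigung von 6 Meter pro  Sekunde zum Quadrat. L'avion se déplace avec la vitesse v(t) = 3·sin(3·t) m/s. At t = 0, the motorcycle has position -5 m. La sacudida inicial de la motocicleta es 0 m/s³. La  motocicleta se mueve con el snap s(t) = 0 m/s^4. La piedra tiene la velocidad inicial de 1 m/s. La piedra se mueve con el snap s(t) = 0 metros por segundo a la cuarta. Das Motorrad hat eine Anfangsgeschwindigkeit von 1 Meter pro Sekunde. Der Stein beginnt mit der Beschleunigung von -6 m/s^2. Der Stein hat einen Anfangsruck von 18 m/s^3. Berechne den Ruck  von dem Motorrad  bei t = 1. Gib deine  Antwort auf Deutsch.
Ausgehend von dem Snap s(t) = 0, nehmen wir 1 Stammfunktion. Die Stammfunktion von dem Snap, mit j(0) = 0, ergibt den Ruck: j(t) = 0. Wir haben den Ruck j(t) = 0. Durch Einsetzen von t = 1: j(1) = 0.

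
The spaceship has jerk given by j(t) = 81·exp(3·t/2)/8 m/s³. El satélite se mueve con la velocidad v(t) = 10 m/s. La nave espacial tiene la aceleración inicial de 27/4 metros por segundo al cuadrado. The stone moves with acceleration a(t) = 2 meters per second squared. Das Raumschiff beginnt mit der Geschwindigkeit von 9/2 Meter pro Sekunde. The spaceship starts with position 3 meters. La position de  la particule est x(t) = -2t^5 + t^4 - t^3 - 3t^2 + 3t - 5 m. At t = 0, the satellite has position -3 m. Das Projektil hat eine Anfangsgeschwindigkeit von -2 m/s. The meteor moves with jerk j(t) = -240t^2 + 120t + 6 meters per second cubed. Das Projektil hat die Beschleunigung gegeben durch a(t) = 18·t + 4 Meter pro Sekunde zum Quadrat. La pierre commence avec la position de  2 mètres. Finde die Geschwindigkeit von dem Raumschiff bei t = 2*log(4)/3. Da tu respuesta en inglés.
Starting from jerk j(t) = 81·exp(3·t/2)/8, we take 2 antiderivatives. The integral of jerk is acceleration. Using a(0) = 27/4, we get a(t) = 27·exp(3·t/2)/4. Taking ∫a(t)dt and applying v(0) = 9/2, we find v(t) = 9·exp(3·t/2)/2. Using v(t) = 9·exp(3·t/2)/2 and substituting t = 2*log(4)/3, we find v = 18.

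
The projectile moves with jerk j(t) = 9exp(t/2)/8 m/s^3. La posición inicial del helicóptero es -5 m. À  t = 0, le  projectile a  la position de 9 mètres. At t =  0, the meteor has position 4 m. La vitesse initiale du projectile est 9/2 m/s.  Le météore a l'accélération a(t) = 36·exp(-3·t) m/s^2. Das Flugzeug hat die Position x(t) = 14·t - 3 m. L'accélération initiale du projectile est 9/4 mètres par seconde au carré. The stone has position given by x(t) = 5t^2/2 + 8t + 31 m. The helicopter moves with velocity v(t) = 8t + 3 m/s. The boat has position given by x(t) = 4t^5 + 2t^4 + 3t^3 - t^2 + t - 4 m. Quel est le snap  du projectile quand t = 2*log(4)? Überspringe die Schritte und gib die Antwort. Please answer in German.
Der Snap bei t = 2*log(4) ist s = 9/4.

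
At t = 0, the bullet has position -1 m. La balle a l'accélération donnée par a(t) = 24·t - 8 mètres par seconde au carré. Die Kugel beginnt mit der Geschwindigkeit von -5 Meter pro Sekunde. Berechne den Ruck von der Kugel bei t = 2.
Um dies zu lösen, müssen wir 1 Ableitung unserer Gleichung für die Beschleunigung a(t) = 24·t - 8 nehmen. Die Ableitung von der Beschleunigung ergibt den Ruck: j(t) = 24. Wir haben den Ruck j(t) = 24. Durch Einsetzen von t = 2: j(2) = 24.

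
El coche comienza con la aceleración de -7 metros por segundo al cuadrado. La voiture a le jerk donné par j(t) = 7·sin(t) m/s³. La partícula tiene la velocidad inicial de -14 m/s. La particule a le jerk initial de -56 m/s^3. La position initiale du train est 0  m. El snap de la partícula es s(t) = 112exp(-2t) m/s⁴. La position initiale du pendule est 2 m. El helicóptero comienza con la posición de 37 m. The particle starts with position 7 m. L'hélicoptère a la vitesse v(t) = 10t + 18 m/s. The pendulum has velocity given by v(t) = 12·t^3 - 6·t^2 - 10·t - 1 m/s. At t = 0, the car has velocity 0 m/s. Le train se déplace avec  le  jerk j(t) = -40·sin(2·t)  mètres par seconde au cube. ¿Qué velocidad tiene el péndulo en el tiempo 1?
De la ecuación de la velocidad v(t) = 12·t^3 - 6·t^2 - 10·t - 1, sustituimos t = 1 para obtener v = -5.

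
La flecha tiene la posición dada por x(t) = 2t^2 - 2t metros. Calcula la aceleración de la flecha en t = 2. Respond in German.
Um dies zu lösen, müssen wir 2 Ableitungen unserer Gleichung für die Position x(t) = 2·t^2 - 2·t nehmen. Die Ableitung von der Position ergibt die Geschwindigkeit: v(t) = 4·t - 2. Durch Ableiten von der Geschwindigkeit erhalten wir die Beschleunigung: a(t) = 4. Mit a(t) = 4 und Einsetzen von t = 2, finden wir a = 4.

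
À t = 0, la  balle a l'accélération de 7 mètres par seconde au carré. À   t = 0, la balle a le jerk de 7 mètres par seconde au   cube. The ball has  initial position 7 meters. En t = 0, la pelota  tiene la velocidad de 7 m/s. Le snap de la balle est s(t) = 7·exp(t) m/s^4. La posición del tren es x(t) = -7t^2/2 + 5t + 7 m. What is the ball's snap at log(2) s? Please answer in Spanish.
Tenemos el snap s(t) = 7·exp(t). Sustituyendo t = log(2): s(log(2)) = 14.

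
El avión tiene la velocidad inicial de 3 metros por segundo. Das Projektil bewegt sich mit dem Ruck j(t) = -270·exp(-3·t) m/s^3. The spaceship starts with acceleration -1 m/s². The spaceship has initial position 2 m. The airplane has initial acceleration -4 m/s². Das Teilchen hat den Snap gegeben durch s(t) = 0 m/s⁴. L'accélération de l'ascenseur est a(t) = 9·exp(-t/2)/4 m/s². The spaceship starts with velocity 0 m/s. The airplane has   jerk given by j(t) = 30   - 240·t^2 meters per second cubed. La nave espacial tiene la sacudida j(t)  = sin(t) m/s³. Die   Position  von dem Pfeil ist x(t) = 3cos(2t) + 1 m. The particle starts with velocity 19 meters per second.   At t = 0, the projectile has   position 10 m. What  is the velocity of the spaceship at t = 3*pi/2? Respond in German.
Wir müssen unsere Gleichung für den Ruck j(t) = sin(t) 2-mal integrieren. Mit ∫j(t)dt und Anwendung von a(0) = -1, finden wir a(t) = -cos(t). Mit ∫a(t)dt und Anwendung von v(0) = 0, finden wir v(t) = -sin(t). Mit v(t) = -sin(t) und Einsetzen von t = 3*pi/2, finden wir v = 1.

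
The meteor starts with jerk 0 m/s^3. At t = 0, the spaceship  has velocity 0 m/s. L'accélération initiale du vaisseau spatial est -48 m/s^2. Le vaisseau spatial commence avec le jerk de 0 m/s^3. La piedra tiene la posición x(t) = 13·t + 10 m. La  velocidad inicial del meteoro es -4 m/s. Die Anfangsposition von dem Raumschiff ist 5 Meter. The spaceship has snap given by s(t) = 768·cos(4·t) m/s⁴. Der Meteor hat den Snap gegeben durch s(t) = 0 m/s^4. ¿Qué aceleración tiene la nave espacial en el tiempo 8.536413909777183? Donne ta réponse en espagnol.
Partiendo del snap s(t) = 768·cos(4·t), tomamos 2 integrales. La antiderivada del snap, con j(0) = 0, da la sacudida: j(t) = 192·sin(4·t). La antiderivada de la sacudida, con a(0) = -48, da la aceleración: a(t) = -48·cos(4·t). Tenemos la aceleración a(t) = -48·cos(4·t). Sustituyendo t = 8.536413909777183: a(8.536413909777183) = 43.9860673048803.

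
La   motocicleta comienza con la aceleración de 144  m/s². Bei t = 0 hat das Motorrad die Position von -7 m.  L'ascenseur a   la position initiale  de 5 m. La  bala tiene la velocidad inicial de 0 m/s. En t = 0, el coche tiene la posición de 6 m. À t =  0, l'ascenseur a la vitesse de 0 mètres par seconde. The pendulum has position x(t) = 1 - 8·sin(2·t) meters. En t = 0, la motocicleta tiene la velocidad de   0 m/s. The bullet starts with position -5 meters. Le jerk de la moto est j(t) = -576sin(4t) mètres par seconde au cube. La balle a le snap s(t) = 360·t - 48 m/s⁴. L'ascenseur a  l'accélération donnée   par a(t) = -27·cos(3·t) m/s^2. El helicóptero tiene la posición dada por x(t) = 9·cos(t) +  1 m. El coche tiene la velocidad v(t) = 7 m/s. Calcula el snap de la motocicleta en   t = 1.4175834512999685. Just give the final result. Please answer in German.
s(1.4175834512999685) = -1884.69770125782.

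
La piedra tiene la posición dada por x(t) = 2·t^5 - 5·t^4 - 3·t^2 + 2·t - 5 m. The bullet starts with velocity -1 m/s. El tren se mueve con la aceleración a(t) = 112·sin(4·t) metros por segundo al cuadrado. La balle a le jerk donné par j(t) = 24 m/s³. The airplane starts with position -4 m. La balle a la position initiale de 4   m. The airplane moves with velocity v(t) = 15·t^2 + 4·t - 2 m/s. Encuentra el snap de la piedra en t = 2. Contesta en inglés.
To solve this, we need to take 4 derivatives of our position equation x(t) = 2·t^5 - 5·t^4 - 3·t^2 + 2·t - 5. The derivative of position gives velocity: v(t) = 10·t^4 - 20·t^3 - 6·t + 2. Taking d/dt of v(t), we find a(t) = 40·t^3 - 60·t^2 - 6. Differentiating acceleration, we get jerk: j(t) = 120·t^2 - 120·t. Taking d/dt of j(t), we find s(t) = 240·t - 120. We have snap s(t) = 240·t - 120. Substituting t = 2: s(2) = 360.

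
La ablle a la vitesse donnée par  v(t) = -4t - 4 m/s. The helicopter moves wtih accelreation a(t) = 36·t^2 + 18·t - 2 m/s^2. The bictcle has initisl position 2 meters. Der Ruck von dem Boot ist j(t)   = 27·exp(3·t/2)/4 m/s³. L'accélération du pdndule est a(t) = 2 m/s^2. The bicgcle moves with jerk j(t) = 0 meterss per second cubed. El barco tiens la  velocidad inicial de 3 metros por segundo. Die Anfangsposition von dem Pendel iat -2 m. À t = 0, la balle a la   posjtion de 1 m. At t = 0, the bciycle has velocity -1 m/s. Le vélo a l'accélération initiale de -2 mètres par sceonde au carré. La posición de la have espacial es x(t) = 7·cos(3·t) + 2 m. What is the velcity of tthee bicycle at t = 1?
We need to integrate our jerk equation j(t) = 0 2 times. Finding the antiderivative of j(t) and using a(0) = -2: a(t) = -2. The antiderivative of acceleration, with v(0) = -1, gives velocity: v(t) = -2·t - 1. From the given velocity equation v(t) = -2·t - 1, we substitute t = 1 to get v = -3.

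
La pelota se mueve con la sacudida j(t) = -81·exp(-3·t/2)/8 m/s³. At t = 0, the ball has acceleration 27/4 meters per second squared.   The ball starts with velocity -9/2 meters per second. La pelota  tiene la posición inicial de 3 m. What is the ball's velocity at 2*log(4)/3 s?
Starting from jerk j(t) = -81·exp(-3·t/2)/8, we take 2 integrals. The integral of jerk, with a(0) = 27/4, gives acceleration: a(t) = 27·exp(-3·t/2)/4. The integral of acceleration is velocity. Using v(0) = -9/2, we get v(t) = -9·exp(-3·t/2)/2. We have velocity v(t) = -9·exp(-3·t/2)/2. Substituting t = 2*log(4)/3: v(2*log(4)/3) = -9/8.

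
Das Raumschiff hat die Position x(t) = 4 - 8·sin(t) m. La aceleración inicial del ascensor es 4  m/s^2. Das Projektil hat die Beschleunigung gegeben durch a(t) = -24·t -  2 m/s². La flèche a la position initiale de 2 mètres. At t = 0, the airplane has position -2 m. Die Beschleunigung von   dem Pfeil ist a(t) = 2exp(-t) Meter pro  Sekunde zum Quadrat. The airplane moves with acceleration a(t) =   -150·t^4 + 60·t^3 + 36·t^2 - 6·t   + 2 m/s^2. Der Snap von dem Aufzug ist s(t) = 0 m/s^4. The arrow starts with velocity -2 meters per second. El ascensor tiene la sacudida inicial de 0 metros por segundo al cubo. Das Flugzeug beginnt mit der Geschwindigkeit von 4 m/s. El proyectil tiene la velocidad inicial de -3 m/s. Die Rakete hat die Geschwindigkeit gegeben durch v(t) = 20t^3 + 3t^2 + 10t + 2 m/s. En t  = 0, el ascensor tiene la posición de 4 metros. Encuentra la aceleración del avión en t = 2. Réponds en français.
De l'équation de l'accélération a(t) = -150·t^4 + 60·t^3 + 36·t^2 - 6·t + 2, nous substituons t = 2 pour obtenir a = -1786.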